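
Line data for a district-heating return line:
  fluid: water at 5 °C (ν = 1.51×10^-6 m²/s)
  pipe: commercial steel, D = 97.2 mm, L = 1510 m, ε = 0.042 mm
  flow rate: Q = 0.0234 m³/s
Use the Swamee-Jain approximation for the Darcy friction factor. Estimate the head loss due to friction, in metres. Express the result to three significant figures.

V = 4Q/(πD²) = 4·0.0234/(π·0.0972²) = 3.154 m/s
Re = VD/ν = 3.154·0.0972/1.51×10^-6 = 2.03×10^5 → turbulent
ε/D = 0.042/97.2 = 4.32×10^-4
Swamee-Jain: f = 0.01854
h_f = f(L/D)V²/(2g) = 0.01854·(1510/0.0972)·3.154²/(2·9.81) = 146.0 m

h_f ≈ 146 m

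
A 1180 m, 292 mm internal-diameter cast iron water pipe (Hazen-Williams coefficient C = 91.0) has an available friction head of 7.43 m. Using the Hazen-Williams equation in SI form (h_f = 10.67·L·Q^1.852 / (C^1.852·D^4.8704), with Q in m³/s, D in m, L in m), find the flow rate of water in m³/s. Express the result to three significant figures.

Rearranging: Q = [h_f·C^1.852·D^4.8704 / (10.67·L)]^(1/1.852)
Q = [7.43·91.0^1.852·0.292^4.8704 / (10.67·1180)]^0.540 = 0.06450 m³/s

Q ≈ 0.0645 m³/s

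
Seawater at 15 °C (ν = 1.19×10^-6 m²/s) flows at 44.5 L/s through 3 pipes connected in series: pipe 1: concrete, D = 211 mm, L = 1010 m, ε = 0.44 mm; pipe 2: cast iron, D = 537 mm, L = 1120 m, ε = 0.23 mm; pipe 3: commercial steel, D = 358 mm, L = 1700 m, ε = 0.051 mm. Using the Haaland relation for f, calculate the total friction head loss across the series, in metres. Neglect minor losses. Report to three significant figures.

H ≈ 10.6 m

Pipe 1: V = 1.273 m/s, Re = 2.26×10^5, ε/D = 0.00209, f = 0.02441, h_1 = f(L/D)V²/2g = 9.645 m
Pipe 2: V = 0.1965 m/s, Re = 8.87×10^4, ε/D = 4.28×10^-4, f = 0.02010, h_2 = f(L/D)V²/2g = 0.08247 m
Pipe 3: V = 0.4421 m/s, Re = 1.33×10^5, ε/D = 1.42×10^-4, f = 0.01757, h_3 = f(L/D)V²/2g = 0.8313 m
Series → Q common, losses add: H = Σh = 10.56 m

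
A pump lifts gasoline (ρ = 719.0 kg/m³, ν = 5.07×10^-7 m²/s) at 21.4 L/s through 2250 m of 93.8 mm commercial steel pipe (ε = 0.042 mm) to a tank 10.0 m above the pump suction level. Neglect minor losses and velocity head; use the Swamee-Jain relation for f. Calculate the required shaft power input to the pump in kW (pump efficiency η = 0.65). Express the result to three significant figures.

P_shaft ≈ 49.5 kW

V = 4Q/(πD²) = 3.097 m/s; Re = 5.73×10^5; ε/D = 4.48×10^-4; f = 0.01732
h_f = f(L/D)V²/2g = 203.1 m
Total head H = z + h_f = 10.0 + 203.1 = 213.1 m
P_hyd = ρgQH = 719.0·9.81·0.0214·213.1 = 32.16 kW
P_shaft = P_hyd/η = 32.16/0.65 = 49.48 kW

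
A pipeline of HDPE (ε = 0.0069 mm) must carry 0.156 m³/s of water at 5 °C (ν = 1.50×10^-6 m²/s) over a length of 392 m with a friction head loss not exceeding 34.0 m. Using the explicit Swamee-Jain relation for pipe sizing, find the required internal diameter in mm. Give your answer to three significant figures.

Swamee-Jain (Type III): D = 0.66·[ε^1.25·(LQ²/(gh_f))^4.75 + ν·Q^9.4·(L/(gh_f))^5.2]^0.04
LQ²/(gh_f) = 0.02860; L/(gh_f) = 1.175
Term 1 = ε^1.25·(…)^4.75 = 1.65×10^-14; Term 2 = ν·Q^9.4·(…)^5.2 = 9.04×10^-14
D = 0.66·(1.65×10^-14 + 9.04×10^-14)^0.04 = 0.1998 m = 200 mm
Check: V = 4.97 m/s, Re = 6.63×10^5, f = 0.01308, h_f = 32.3 m ≈ 34.0 m ✓

D ≈ 200 mm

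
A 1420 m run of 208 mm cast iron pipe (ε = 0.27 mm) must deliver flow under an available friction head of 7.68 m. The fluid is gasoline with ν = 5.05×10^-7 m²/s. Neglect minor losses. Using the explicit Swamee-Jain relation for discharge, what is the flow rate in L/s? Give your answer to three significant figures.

Swamee-Jain (Type II): Q = -0.965·√(gD⁵h_f/L)·ln[ε/(3.7D) + √(3.17ν²L/(gD³h_f))]
√(gD⁵h_f/L) = √(9.81·0.208⁵·7.68/1420) = 0.004545
ε/(3.7D) = 3.51×10^-4; √(3.17ν²L/(gD³h_f)) = 4.11×10^-5
Q = -0.965·0.004545·ln(3.920×10^-4) = 0.03440 m³/s
Check: V = 1.01 m/s, Re = 4.17×10^5, f = 0.02167, h_f = 7.73 m ≈ 7.68 m ✓

Q ≈ 34.4 L/s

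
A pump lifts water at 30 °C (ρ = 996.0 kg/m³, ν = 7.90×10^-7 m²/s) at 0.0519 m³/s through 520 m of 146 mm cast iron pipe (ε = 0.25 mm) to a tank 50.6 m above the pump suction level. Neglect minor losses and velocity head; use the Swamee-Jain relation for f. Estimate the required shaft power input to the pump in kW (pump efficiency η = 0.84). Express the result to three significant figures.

V = 4Q/(πD²) = 3.100 m/s; Re = 5.73×10^5; ε/D = 0.00171; f = 0.02295
h_f = f(L/D)V²/2g = 40.04 m
Total head H = z + h_f = 50.6 + 40.04 = 90.64 m
P_hyd = ρgQH = 996.0·9.81·0.0519·90.64 = 45.96 kW
P_shaft = P_hyd/η = 45.96/0.84 = 54.72 kW

P_shaft ≈ 54.7 kW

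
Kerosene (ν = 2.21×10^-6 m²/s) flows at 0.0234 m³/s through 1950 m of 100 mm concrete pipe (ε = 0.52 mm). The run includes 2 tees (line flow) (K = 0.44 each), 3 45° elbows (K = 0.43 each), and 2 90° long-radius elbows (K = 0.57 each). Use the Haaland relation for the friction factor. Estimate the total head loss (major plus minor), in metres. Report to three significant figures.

H_L ≈ 279 m

V = 4Q/(πD²) = 2.979 m/s; V²/2g = 0.4524 m
Re = 1.35×10^5, ε/D = 0.00520 → f = 0.03141 (Haaland)
Major: h_f = f(L/D)·V²/2g = 0.03141·19500·0.4524 = 277.1 m
Minor: ΣK = 3.31; h_m = ΣK·V²/2g = 1.498 m
Total H_L = 277.1 + 1.498 = 278.6 m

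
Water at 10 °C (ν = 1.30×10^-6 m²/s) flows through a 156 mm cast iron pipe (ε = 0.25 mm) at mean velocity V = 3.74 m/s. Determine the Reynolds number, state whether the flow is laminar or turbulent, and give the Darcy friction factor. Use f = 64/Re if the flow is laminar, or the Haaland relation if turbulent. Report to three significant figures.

Re ≈ 4.49×10^5; turbulent; f ≈ 0.0226

Re = VD/ν = 3.740·0.156/1.30×10^-6 = 4.49×10^5
Re > 4000 → turbulent; ε/D = 0.00160
Haaland: f = 0.02256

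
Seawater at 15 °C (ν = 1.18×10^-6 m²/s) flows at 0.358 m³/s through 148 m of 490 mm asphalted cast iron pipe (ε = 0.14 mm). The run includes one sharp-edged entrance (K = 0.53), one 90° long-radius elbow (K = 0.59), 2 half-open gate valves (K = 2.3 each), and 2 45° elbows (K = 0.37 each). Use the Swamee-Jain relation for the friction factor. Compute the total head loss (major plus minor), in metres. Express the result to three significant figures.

H_L ≈ 2.06 m

V = 4Q/(πD²) = 1.898 m/s; V²/2g = 0.1837 m
Re = 7.88×10^5, ε/D = 2.86×10^-4 → f = 0.01581 (Swamee-Jain)
Major: h_f = f(L/D)·V²/2g = 0.01581·302.0·0.1837 = 0.8772 m
Minor: ΣK = 6.46; h_m = ΣK·V²/2g = 1.187 m
Total H_L = 0.8772 + 1.187 = 2.064 m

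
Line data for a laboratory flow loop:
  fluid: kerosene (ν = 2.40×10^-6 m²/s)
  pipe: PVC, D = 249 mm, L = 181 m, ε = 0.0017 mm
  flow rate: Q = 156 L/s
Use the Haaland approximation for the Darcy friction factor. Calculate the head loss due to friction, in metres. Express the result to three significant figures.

h_f ≈ 5.37 m

V = 4Q/(πD²) = 4·0.156/(π·0.249²) = 3.204 m/s
Re = VD/ν = 3.204·0.249/2.40×10^-6 = 3.32×10^5 → turbulent
ε/D = 0.0017/249 = 6.83×10^-6
Haaland: f = 0.01413
h_f = f(L/D)V²/(2g) = 0.01413·(181/0.249)·3.204²/(2·9.81) = 5.372 m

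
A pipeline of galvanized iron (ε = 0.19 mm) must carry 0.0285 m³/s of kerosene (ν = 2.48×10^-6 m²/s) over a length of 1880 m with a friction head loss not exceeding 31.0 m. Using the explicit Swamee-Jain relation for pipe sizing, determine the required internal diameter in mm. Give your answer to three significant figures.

D ≈ 159 mm

Swamee-Jain (Type III): D = 0.66·[ε^1.25·(LQ²/(gh_f))^4.75 + ν·Q^9.4·(L/(gh_f))^5.2]^0.04
LQ²/(gh_f) = 0.005021; L/(gh_f) = 6.182
Term 1 = ε^1.25·(…)^4.75 = 2.67×10^-16; Term 2 = ν·Q^9.4·(…)^5.2 = 9.64×10^-17
D = 0.66·(2.67×10^-16 + 9.64×10^-17)^0.04 = 0.1592 m = 159 mm
Check: V = 1.43 m/s, Re = 9.19×10^4, f = 0.02316, h_f = 28.6 m ≈ 31.0 m ✓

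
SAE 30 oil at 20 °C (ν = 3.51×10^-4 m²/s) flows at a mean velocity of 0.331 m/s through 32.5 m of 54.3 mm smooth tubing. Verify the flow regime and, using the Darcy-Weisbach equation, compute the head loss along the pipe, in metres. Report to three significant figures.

Re = VD/ν = 0.331·0.05430/3.51×10^-4 = 51.2 → laminar (Re < 2300)
f = 64/Re = 1.250
h_f = f(L/D)V²/(2g) = 1.250·(32.5/0.05430)·0.331²/(2·9.81) = 4.177 m

h_f ≈ 4.18 m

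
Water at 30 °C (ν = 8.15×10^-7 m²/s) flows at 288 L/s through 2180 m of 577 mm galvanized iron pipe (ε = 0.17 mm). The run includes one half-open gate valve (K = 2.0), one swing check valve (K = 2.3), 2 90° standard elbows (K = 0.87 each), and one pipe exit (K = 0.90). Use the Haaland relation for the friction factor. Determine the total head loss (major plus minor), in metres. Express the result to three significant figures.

H_L ≈ 4.10 m

V = 4Q/(πD²) = 1.101 m/s; V²/2g = 0.06183 m
Re = 7.80×10^5, ε/D = 2.95×10^-4 → f = 0.01572 (Haaland)
Major: h_f = f(L/D)·V²/2g = 0.01572·3778·0.06183 = 3.672 m
Minor: ΣK = 6.94; h_m = ΣK·V²/2g = 0.4291 m
Total H_L = 3.672 + 0.4291 = 4.101 m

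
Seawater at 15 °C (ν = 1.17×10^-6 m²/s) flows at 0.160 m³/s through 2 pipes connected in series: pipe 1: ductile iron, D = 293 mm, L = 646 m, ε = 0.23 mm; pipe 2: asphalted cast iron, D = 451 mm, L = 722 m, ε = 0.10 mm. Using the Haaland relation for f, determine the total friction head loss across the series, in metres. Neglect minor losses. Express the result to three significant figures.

Pipe 1: V = 2.373 m/s, Re = 5.94×10^5, ε/D = 7.85×10^-4, f = 0.01909, h_1 = f(L/D)V²/2g = 12.08 m
Pipe 2: V = 1.002 m/s, Re = 3.86×10^5, ε/D = 2.22×10^-4, f = 0.01583, h_2 = f(L/D)V²/2g = 1.296 m
Series → Q common, losses add: H = Σh = 13.38 m

H ≈ 13.4 m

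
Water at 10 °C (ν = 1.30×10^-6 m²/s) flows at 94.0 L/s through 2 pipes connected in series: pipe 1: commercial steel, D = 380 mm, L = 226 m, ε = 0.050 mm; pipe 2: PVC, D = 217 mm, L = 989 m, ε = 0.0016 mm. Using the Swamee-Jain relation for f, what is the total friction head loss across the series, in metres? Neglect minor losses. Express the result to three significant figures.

H ≈ 20.7 m

Pipe 1: V = 0.8288 m/s, Re = 2.42×10^5, ε/D = 1.32×10^-4, f = 0.01618, h_1 = f(L/D)V²/2g = 0.3370 m
Pipe 2: V = 2.542 m/s, Re = 4.24×10^5, ε/D = 7.37×10^-6, f = 0.01359, h_2 = f(L/D)V²/2g = 20.40 m
Series → Q common, losses add: H = Σh = 20.73 m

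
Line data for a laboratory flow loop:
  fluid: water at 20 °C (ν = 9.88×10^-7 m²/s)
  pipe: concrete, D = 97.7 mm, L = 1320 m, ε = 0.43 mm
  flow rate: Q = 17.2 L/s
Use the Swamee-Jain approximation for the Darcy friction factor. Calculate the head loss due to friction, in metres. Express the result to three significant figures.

h_f ≈ 108 m

V = 4Q/(πD²) = 4·0.0172/(π·0.0977²) = 2.294 m/s
Re = VD/ν = 2.294·0.0977/9.88×10^-7 = 2.27×10^5 → turbulent
ε/D = 0.43/97.7 = 0.00440
Swamee-Jain: f = 0.02985
h_f = f(L/D)V²/(2g) = 0.02985·(1320/0.0977)·2.294²/(2·9.81) = 108.2 m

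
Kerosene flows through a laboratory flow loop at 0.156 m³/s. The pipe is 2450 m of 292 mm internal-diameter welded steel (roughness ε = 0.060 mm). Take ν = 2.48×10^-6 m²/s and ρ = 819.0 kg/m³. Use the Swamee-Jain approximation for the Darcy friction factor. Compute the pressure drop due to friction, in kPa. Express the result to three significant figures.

Δp ≈ 308 kPa

V = 4Q/(πD²) = 4·0.156/(π·0.292²) = 2.330 m/s
Re = VD/ν = 2.330·0.292/2.48×10^-6 = 2.74×10^5 → turbulent
ε/D = 0.060/292 = 2.05×10^-4
Swamee-Jain: f = 0.01652
h_f = f(L/D)V²/(2g) = 0.01652·(2450/0.292)·2.330²/(2·9.81) = 38.34 m
Δp = ρg·h_f = 819.0·9.81·38.34 = 308.0 kPa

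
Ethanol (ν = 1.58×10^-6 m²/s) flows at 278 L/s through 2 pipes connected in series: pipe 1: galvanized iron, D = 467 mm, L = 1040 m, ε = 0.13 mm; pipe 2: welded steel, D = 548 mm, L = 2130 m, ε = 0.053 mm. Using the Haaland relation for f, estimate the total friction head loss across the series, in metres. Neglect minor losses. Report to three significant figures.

H ≈ 8.80 m

Pipe 1: V = 1.623 m/s, Re = 4.80×10^5, ε/D = 2.78×10^-4, f = 0.01602, h_1 = f(L/D)V²/2g = 4.791 m
Pipe 2: V = 1.179 m/s, Re = 4.09×10^5, ε/D = 9.67×10^-5, f = 0.01458, h_2 = f(L/D)V²/2g = 4.013 m
Series → Q common, losses add: H = Σh = 8.804 m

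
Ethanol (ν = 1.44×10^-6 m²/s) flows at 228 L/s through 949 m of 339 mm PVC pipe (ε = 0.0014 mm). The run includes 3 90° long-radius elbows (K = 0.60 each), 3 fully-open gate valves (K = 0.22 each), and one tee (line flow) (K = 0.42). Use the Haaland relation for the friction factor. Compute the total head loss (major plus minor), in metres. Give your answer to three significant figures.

V = 4Q/(πD²) = 2.526 m/s; V²/2g = 0.3252 m
Re = 5.95×10^5, ε/D = 4.13×10^-6 → f = 0.01272 (Haaland)
Major: h_f = f(L/D)·V²/2g = 0.01272·2799·0.3252 = 11.58 m
Minor: ΣK = 2.88; h_m = ΣK·V²/2g = 0.9367 m
Total H_L = 11.58 + 0.9367 = 12.52 m

H_L ≈ 12.5 m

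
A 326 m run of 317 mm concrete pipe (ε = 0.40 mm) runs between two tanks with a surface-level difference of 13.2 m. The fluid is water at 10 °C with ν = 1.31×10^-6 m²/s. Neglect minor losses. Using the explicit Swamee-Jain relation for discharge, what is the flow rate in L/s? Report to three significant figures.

Swamee-Jain (Type II): Q = -0.965·√(gD⁵h_f/L)·ln[ε/(3.7D) + √(3.17ν²L/(gD³h_f))]
√(gD⁵h_f/L) = √(9.81·0.317⁵·13.2/326) = 0.03566
ε/(3.7D) = 3.41×10^-4; √(3.17ν²L/(gD³h_f)) = 2.07×10^-5
Q = -0.965·0.03566·ln(3.618×10^-4) = 0.2727 m³/s
Check: V = 3.46 m/s, Re = 8.36×10^5, f = 0.02120, h_f = 13.3 m ≈ 13.2 m ✓

Q ≈ 273 L/s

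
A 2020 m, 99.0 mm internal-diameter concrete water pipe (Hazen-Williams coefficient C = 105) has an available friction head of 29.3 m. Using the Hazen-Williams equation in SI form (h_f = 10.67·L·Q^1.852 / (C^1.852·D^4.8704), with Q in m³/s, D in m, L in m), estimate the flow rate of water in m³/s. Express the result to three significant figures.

Rearranging: Q = [h_f·C^1.852·D^4.8704 / (10.67·L)]^(1/1.852)
Q = [29.3·105^1.852·0.0990^4.8704 / (10.67·2020)]^0.540 = 0.006793 m³/s

Q ≈ 0.00679 m³/s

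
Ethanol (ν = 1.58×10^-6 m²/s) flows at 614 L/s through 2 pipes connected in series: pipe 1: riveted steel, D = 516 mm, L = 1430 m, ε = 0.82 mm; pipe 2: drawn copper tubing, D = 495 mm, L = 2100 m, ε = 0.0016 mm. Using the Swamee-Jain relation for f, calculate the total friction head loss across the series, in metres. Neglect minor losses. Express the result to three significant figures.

Pipe 1: V = 2.936 m/s, Re = 9.59×10^5, ε/D = 0.00159, f = 0.02236, h_1 = f(L/D)V²/2g = 27.23 m
Pipe 2: V = 3.191 m/s, Re = 1.00×10^6, ε/D = 3.23×10^-6, f = 0.01169, h_2 = f(L/D)V²/2g = 25.73 m
Series → Q common, losses add: H = Σh = 52.96 m

H ≈ 53.0 m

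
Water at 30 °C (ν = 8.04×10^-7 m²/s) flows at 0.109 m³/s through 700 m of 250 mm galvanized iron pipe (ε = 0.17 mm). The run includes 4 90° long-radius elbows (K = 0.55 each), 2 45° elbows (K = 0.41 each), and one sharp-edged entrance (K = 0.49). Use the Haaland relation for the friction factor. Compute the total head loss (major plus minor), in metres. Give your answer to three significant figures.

V = 4Q/(πD²) = 2.221 m/s; V²/2g = 0.2513 m
Re = 6.90×10^5, ε/D = 6.80×10^-4 → f = 0.01845 (Haaland)
Major: h_f = f(L/D)·V²/2g = 0.01845·2800·0.2513 = 12.99 m
Minor: ΣK = 3.51; h_m = ΣK·V²/2g = 0.8821 m
Total H_L = 12.99 + 0.8821 = 13.87 m

H_L ≈ 13.9 m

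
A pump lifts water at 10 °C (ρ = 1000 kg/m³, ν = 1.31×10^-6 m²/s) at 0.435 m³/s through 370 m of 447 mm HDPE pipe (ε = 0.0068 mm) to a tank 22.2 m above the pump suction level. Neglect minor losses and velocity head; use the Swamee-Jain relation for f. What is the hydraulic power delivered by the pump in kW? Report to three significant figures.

P_hyd ≈ 111 kW

V = 4Q/(πD²) = 2.772 m/s; Re = 9.46×10^5; ε/D = 1.52×10^-5; f = 0.01207
h_f = f(L/D)V²/2g = 3.913 m
Total head H = z + h_f = 22.2 + 3.913 = 26.11 m
P_hyd = ρgQH = 1000·9.81·0.435·26.11 = 111.4 kW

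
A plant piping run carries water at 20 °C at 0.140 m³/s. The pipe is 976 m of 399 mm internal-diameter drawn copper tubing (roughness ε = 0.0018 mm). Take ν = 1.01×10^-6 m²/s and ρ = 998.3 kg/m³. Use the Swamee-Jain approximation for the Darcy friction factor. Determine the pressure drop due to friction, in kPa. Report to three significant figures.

Δp ≈ 20.6 kPa

V = 4Q/(πD²) = 4·0.140/(π·0.399²) = 1.120 m/s
Re = VD/ν = 1.120·0.399/1.01×10^-6 = 4.42×10^5 → turbulent
ε/D = 0.0018/399 = 4.51×10^-6
Swamee-Jain: f = 0.01345
h_f = f(L/D)V²/(2g) = 0.01345·(976/0.399)·1.120²/(2·9.81) = 2.102 m
Δp = ρg·h_f = 998.3·9.81·2.102 = 20.59 kPa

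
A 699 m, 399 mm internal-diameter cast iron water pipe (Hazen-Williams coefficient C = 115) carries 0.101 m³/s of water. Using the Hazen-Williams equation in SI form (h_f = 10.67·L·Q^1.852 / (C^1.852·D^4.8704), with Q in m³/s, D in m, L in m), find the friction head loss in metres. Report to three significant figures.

h_f ≈ 1.43 m

h_f = 10.67·699·0.101^1.852 / (115^1.852·0.399^4.8704) = 1.431 m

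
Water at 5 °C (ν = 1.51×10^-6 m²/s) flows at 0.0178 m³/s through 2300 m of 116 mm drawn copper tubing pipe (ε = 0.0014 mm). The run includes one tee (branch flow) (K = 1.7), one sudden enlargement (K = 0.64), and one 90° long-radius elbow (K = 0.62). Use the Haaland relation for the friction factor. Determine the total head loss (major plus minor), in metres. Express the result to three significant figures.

V = 4Q/(πD²) = 1.684 m/s; V²/2g = 0.1446 m
Re = 1.29×10^5, ε/D = 1.21×10^-5 → f = 0.01696 (Haaland)
Major: h_f = f(L/D)·V²/2g = 0.01696·19828·0.1446 = 48.61 m
Minor: ΣK = 2.96; h_m = ΣK·V²/2g = 0.4280 m
Total H_L = 48.61 + 0.4280 = 49.04 m

H_L ≈ 49.0 m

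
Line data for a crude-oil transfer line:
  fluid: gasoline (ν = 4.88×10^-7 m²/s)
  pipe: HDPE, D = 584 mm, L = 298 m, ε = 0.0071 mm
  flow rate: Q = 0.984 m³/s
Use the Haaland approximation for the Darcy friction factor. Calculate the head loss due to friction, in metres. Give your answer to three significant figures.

V = 4Q/(πD²) = 4·0.984/(π·0.584²) = 3.673 m/s
Re = VD/ν = 3.673·0.584/4.88×10^-7 = 4.40×10^6 → turbulent
ε/D = 0.0071/584 = 1.22×10^-5
Haaland: f = 0.009766
h_f = f(L/D)V²/(2g) = 0.009766·(298/0.584)·3.673²/(2·9.81) = 3.427 m

h_f ≈ 3.43 m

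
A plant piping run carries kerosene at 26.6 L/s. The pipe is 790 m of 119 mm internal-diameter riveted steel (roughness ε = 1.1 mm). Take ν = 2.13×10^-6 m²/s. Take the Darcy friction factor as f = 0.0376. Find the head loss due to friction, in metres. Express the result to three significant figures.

h_f ≈ 72.8 m

V = 4Q/(πD²) = 4·0.0266/(π·0.119²) = 2.392 m/s
h_f = f(L/D)V²/(2g) = 0.03760·(790/0.119)·2.392²/(2·9.81) = 72.77 m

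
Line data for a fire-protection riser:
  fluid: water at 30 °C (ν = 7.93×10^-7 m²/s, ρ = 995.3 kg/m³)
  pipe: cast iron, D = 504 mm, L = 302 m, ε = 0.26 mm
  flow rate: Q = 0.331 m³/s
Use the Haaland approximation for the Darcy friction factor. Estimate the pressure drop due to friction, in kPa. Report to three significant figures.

V = 4Q/(πD²) = 4·0.331/(π·0.504²) = 1.659 m/s
Re = VD/ν = 1.659·0.504/7.93×10^-7 = 1.05×10^6 → turbulent
ε/D = 0.26/504 = 5.16×10^-4
Haaland: f = 0.01726
h_f = f(L/D)V²/(2g) = 0.01726·(302/0.504)·1.659²/(2·9.81) = 1.451 m
Δp = ρg·h_f = 995.3·9.81·1.451 = 14.17 kPa

Δp ≈ 14.2 kPa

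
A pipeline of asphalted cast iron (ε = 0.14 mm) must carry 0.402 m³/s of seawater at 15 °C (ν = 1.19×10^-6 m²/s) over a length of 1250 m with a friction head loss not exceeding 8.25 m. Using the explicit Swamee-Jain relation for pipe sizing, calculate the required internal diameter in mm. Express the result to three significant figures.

D ≈ 509 mm

Swamee-Jain (Type III): D = 0.66·[ε^1.25·(LQ²/(gh_f))^4.75 + ν·Q^9.4·(L/(gh_f))^5.2]^0.04
LQ²/(gh_f) = 2.496; L/(gh_f) = 15.44
Term 1 = ε^1.25·(…)^4.75 = 0.00117; Term 2 = ν·Q^9.4·(…)^5.2 = 3.44×10^-4
D = 0.66·(0.00117 + 3.44×10^-4)^0.04 = 0.5091 m = 509 mm
Check: V = 1.97 m/s, Re = 8.45×10^5, f = 0.01566, h_f = 7.64 m ≈ 8.25 m ✓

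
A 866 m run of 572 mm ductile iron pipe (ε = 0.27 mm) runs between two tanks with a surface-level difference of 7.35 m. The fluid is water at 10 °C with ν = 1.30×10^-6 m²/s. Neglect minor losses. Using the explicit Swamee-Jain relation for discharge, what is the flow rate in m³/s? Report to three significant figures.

Swamee-Jain (Type II): Q = -0.965·√(gD⁵h_f/L)·ln[ε/(3.7D) + √(3.17ν²L/(gD³h_f))]
√(gD⁵h_f/L) = √(9.81·0.572⁵·7.35/866) = 0.07140
ε/(3.7D) = 1.28×10^-4; √(3.17ν²L/(gD³h_f)) = 1.85×10^-5
Q = -0.965·0.07140·ln(1.461×10^-4) = 0.6085 m³/s
Check: V = 2.37 m/s, Re = 1.04×10^6, f = 0.01709, h_f = 7.39 m ≈ 7.35 m ✓

Q ≈ 0.608 m³/s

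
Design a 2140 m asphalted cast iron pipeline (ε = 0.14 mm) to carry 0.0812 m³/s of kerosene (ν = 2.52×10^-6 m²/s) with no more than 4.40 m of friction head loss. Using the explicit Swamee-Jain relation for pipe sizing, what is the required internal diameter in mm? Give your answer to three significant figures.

D ≈ 354 mm

Swamee-Jain (Type III): D = 0.66·[ε^1.25·(LQ²/(gh_f))^4.75 + ν·Q^9.4·(L/(gh_f))^5.2]^0.04
LQ²/(gh_f) = 0.3269; L/(gh_f) = 49.58
Term 1 = ε^1.25·(…)^4.75 = 7.52×10^-8; Term 2 = ν·Q^9.4·(…)^5.2 = 9.26×10^-8
D = 0.66·(7.52×10^-8 + 9.26×10^-8)^0.04 = 0.3536 m = 354 mm
Check: V = 0.827 m/s, Re = 1.16×10^5, f = 0.01956, h_f = 4.12 m ≈ 4.40 m ✓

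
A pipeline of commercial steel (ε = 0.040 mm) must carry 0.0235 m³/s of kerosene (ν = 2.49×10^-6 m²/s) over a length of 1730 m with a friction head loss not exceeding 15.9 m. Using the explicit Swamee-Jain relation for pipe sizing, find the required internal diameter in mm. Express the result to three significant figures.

D ≈ 160 mm

Swamee-Jain (Type III): D = 0.66·[ε^1.25·(LQ²/(gh_f))^4.75 + ν·Q^9.4·(L/(gh_f))^5.2]^0.04
LQ²/(gh_f) = 0.006125; L/(gh_f) = 11.09
Term 1 = ε^1.25·(…)^4.75 = 9.80×10^-17; Term 2 = ν·Q^9.4·(…)^5.2 = 3.30×10^-16
D = 0.66·(9.80×10^-17 + 3.30×10^-16)^0.04 = 0.1602 m = 160 mm
Check: V = 1.17 m/s, Re = 7.50×10^4, f = 0.02019, h_f = 15.1 m ≈ 15.9 m ✓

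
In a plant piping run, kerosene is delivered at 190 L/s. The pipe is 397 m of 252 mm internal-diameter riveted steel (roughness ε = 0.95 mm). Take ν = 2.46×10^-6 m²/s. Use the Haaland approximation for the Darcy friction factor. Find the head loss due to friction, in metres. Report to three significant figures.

h_f ≈ 32.9 m

V = 4Q/(πD²) = 4·0.190/(π·0.252²) = 3.809 m/s
Re = VD/ν = 3.809·0.252/2.46×10^-6 = 3.90×10^5 → turbulent
ε/D = 0.95/252 = 0.00377
Haaland: f = 0.02825
h_f = f(L/D)V²/(2g) = 0.02825·(397/0.252)·3.809²/(2·9.81) = 32.92 m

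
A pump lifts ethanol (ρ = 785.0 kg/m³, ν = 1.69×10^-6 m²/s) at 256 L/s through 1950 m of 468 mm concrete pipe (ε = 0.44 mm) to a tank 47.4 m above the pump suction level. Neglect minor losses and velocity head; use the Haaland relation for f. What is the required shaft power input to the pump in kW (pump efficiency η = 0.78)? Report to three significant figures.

P_shaft ≈ 144 kW

V = 4Q/(πD²) = 1.488 m/s; Re = 4.12×10^5; ε/D = 9.40×10^-4; f = 0.02004
h_f = f(L/D)V²/2g = 9.425 m
Total head H = z + h_f = 47.4 + 9.425 = 56.82 m
P_hyd = ρgQH = 785.0·9.81·0.256·56.82 = 112.0 kW
P_shaft = P_hyd/η = 112.0/0.78 = 143.6 kW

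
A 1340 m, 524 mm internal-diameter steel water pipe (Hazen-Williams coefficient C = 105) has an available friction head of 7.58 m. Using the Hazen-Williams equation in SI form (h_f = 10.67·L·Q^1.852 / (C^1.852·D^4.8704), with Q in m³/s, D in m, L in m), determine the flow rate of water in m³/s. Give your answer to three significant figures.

Q ≈ 0.327 m³/s

Rearranging: Q = [h_f·C^1.852·D^4.8704 / (10.67·L)]^(1/1.852)
Q = [7.58·105^1.852·0.524^4.8704 / (10.67·1340)]^0.540 = 0.3269 m³/s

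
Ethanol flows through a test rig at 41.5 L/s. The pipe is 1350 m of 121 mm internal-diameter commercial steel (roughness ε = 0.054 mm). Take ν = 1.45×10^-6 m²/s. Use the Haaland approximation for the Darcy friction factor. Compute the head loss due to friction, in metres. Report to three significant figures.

h_f ≈ 131 m

V = 4Q/(πD²) = 4·0.0415/(π·0.121²) = 3.609 m/s
Re = VD/ν = 3.609·0.121/1.45×10^-6 = 3.01×10^5 → turbulent
ε/D = 0.054/121 = 4.46×10^-4
Haaland: f = 0.01775
h_f = f(L/D)V²/(2g) = 0.01775·(1350/0.121)·3.609²/(2·9.81) = 131.5 m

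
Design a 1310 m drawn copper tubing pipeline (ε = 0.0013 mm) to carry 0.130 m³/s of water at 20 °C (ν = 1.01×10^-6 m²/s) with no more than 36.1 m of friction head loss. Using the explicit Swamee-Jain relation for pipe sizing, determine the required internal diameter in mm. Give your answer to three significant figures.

D ≈ 232 mm

Swamee-Jain (Type III): D = 0.66·[ε^1.25·(LQ²/(gh_f))^4.75 + ν·Q^9.4·(L/(gh_f))^5.2]^0.04
LQ²/(gh_f) = 0.06251; L/(gh_f) = 3.699
Term 1 = ε^1.25·(…)^4.75 = 8.38×10^-14; Term 2 = ν·Q^9.4·(…)^5.2 = 4.26×10^-12
D = 0.66·(8.38×10^-14 + 4.26×10^-12)^0.04 = 0.2318 m = 232 mm
Check: V = 3.08 m/s, Re = 7.07×10^5, f = 0.01243, h_f = 34.0 m ≈ 36.1 m ✓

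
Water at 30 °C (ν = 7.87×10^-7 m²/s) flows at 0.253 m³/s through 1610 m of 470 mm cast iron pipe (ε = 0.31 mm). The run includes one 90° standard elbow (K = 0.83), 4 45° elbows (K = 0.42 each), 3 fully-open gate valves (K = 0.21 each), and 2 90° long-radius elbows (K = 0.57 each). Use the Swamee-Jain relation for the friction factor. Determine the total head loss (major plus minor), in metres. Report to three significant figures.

V = 4Q/(πD²) = 1.458 m/s; V²/2g = 0.1084 m
Re = 8.71×10^5, ε/D = 6.60×10^-4 → f = 0.01836 (Swamee-Jain)
Major: h_f = f(L/D)·V²/2g = 0.01836·3426·0.1084 = 6.817 m
Minor: ΣK = 4.28; h_m = ΣK·V²/2g = 0.4639 m
Total H_L = 6.817 + 0.4639 = 7.281 m

H_L ≈ 7.28 m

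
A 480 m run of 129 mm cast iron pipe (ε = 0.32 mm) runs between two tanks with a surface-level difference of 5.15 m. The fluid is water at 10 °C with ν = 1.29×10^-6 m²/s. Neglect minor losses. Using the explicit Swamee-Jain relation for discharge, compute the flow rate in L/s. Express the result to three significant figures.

Q ≈ 13.3 L/s

Swamee-Jain (Type II): Q = -0.965·√(gD⁵h_f/L)·ln[ε/(3.7D) + √(3.17ν²L/(gD³h_f))]
√(gD⁵h_f/L) = √(9.81·0.129⁵·5.15/480) = 0.001939
ε/(3.7D) = 6.70×10^-4; √(3.17ν²L/(gD³h_f)) = 1.53×10^-4
Q = -0.965·0.001939·ln(8.232×10^-4) = 0.01329 m³/s
Check: V = 1.02 m/s, Re = 1.02×10^5, f = 0.02651, h_f = 5.20 m ≈ 5.15 m ✓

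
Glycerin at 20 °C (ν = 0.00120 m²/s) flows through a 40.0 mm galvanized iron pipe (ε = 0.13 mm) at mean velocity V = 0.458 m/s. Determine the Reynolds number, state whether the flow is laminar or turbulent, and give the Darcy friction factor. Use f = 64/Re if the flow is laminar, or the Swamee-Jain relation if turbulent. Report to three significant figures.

Re ≈ 15.3; laminar; f = 64/Re ≈ 4.19

Re = VD/ν = 0.4580·0.0400/0.00120 = 15.3
Re < 2300 → laminar → f = 64/Re = 4.192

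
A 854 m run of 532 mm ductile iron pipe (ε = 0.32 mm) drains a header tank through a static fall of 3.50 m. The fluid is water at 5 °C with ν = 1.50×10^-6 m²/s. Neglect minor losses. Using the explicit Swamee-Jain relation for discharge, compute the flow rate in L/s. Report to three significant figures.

Q ≈ 341 L/s

Swamee-Jain (Type II): Q = -0.965·√(gD⁵h_f/L)·ln[ε/(3.7D) + √(3.17ν²L/(gD³h_f))]
√(gD⁵h_f/L) = √(9.81·0.532⁵·3.50/854) = 0.04139
ε/(3.7D) = 1.63×10^-4; √(3.17ν²L/(gD³h_f)) = 3.43×10^-5
Q = -0.965·0.04139·ln(1.969×10^-4) = 0.3408 m³/s
Check: V = 1.53 m/s, Re = 5.44×10^5, f = 0.01832, h_f = 3.52 m ≈ 3.50 m ✓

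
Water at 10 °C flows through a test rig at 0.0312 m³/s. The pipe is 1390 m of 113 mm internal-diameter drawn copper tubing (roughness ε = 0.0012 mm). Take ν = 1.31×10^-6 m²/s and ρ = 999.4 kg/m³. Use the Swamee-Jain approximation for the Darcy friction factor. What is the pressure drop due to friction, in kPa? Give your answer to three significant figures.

Δp ≈ 880 kPa

V = 4Q/(πD²) = 4·0.0312/(π·0.113²) = 3.111 m/s
Re = VD/ν = 3.111·0.113/1.31×10^-6 = 2.68×10^5 → turbulent
ε/D = 0.0012/113 = 1.06×10^-5
Swamee-Jain: f = 0.01480
h_f = f(L/D)V²/(2g) = 0.01480·(1390/0.113)·3.111²/(2·9.81) = 89.78 m
Δp = ρg·h_f = 999.4·9.81·89.78 = 880.2 kPa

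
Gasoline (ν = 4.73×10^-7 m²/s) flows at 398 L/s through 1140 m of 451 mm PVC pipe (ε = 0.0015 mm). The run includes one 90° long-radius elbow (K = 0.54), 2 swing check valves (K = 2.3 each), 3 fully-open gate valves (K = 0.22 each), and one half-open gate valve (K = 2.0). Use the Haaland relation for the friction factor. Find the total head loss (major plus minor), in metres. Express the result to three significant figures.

V = 4Q/(πD²) = 2.491 m/s; V²/2g = 0.3164 m
Re = 2.38×10^6, ε/D = 3.33×10^-6 → f = 0.01017 (Haaland)
Major: h_f = f(L/D)·V²/2g = 0.01017·2528·0.3164 = 8.133 m
Minor: ΣK = 7.80; h_m = ΣK·V²/2g = 2.468 m
Total H_L = 8.133 + 2.468 = 10.60 m

H_L ≈ 10.6 m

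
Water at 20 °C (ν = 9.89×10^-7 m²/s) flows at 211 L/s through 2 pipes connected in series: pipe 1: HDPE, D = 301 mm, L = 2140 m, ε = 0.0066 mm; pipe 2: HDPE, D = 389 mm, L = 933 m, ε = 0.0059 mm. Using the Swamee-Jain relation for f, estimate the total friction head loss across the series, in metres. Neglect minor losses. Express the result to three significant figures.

Pipe 1: V = 2.965 m/s, Re = 9.02×10^5, ε/D = 2.19×10^-5, f = 0.01230, h_1 = f(L/D)V²/2g = 39.18 m
Pipe 2: V = 1.775 m/s, Re = 6.98×10^5, ε/D = 1.52×10^-5, f = 0.01264, h_2 = f(L/D)V²/2g = 4.870 m
Series → Q common, losses add: H = Σh = 44.05 m

H ≈ 44.1 m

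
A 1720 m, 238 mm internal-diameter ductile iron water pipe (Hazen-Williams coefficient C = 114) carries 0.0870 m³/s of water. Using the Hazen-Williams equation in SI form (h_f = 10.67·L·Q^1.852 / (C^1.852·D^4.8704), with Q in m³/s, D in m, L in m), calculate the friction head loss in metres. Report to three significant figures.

h_f ≈ 33.6 m

h_f = 10.67·1720·0.0870^1.852 / (114^1.852·0.238^4.8704) = 33.62 m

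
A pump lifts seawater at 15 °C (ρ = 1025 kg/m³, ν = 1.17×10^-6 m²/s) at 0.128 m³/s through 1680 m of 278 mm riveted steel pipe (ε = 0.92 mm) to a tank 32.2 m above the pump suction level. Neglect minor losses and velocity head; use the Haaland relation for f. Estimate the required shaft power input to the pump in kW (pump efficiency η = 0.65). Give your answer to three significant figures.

V = 4Q/(πD²) = 2.109 m/s; Re = 5.01×10^5; ε/D = 0.00331; f = 0.02718
h_f = f(L/D)V²/2g = 37.23 m
Total head H = z + h_f = 32.2 + 37.23 = 69.43 m
P_hyd = ρgQH = 1025·9.81·0.128·69.43 = 89.37 kW
P_shaft = P_hyd/η = 89.37/0.65 = 137.5 kW

P_shaft ≈ 137 kW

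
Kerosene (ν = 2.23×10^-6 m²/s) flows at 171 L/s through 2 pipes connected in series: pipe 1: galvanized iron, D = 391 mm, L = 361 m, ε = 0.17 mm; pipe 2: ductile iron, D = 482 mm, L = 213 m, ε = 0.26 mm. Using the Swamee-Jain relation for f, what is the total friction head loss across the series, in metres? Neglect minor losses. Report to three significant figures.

H ≈ 2.12 m

Pipe 1: V = 1.424 m/s, Re = 2.50×10^5, ε/D = 4.35×10^-4, f = 0.01821, h_1 = f(L/D)V²/2g = 1.738 m
Pipe 2: V = 0.9372 m/s, Re = 2.03×10^5, ε/D = 5.39×10^-4, f = 0.01912, h_2 = f(L/D)V²/2g = 0.3782 m
Series → Q common, losses add: H = Σh = 2.116 m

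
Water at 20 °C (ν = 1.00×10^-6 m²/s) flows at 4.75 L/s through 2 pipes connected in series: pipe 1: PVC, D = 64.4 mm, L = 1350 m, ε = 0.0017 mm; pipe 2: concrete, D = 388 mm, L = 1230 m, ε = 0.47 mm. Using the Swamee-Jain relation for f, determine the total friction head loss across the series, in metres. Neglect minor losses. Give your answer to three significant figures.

Pipe 1: V = 1.458 m/s, Re = 9.39×10^4, ε/D = 2.64×10^-5, f = 0.01825, h_1 = f(L/D)V²/2g = 41.47 m
Pipe 2: V = 0.04017 m/s, Re = 1.56×10^4, ε/D = 0.00121, f = 0.02998, h_2 = f(L/D)V²/2g = 0.007817 m
Series → Q common, losses add: H = Σh = 41.48 m

H ≈ 41.5 m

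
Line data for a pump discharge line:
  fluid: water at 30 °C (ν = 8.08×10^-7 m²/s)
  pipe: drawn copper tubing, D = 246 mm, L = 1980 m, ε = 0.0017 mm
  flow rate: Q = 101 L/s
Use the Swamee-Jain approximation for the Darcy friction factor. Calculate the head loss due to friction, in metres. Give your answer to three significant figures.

V = 4Q/(πD²) = 4·0.101/(π·0.246²) = 2.125 m/s
Re = VD/ν = 2.125·0.246/8.08×10^-7 = 6.47×10^5 → turbulent
ε/D = 0.0017/246 = 6.91×10^-6
Swamee-Jain: f = 0.01264
h_f = f(L/D)V²/(2g) = 0.01264·(1980/0.246)·2.125²/(2·9.81) = 23.41 m

h_f ≈ 23.4 m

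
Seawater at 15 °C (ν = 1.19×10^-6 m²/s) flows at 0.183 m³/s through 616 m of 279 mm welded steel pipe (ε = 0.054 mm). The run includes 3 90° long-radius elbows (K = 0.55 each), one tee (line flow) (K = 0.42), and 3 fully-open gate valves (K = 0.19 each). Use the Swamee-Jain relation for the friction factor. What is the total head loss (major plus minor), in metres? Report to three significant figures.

V = 4Q/(πD²) = 2.993 m/s; V²/2g = 0.4567 m
Re = 7.02×10^5, ε/D = 1.94×10^-4 → f = 0.01504 (Swamee-Jain)
Major: h_f = f(L/D)·V²/2g = 0.01504·2208·0.4567 = 15.16 m
Minor: ΣK = 2.64; h_m = ΣK·V²/2g = 1.206 m
Total H_L = 15.16 + 1.206 = 16.37 m

H_L ≈ 16.4 m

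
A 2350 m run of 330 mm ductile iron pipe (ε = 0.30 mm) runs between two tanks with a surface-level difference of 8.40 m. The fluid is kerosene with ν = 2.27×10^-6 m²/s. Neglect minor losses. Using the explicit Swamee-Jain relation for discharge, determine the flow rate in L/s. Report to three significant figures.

Q ≈ 89.7 L/s

Swamee-Jain (Type II): Q = -0.965·√(gD⁵h_f/L)·ln[ε/(3.7D) + √(3.17ν²L/(gD³h_f))]
√(gD⁵h_f/L) = √(9.81·0.330⁵·8.40/2350) = 0.01171
ε/(3.7D) = 2.46×10^-4; √(3.17ν²L/(gD³h_f)) = 1.14×10^-4
Q = -0.965·0.01171·ln(3.596×10^-4) = 0.08965 m³/s
Check: V = 1.05 m/s, Re = 1.52×10^5, f = 0.02123, h_f = 8.46 m ≈ 8.40 m ✓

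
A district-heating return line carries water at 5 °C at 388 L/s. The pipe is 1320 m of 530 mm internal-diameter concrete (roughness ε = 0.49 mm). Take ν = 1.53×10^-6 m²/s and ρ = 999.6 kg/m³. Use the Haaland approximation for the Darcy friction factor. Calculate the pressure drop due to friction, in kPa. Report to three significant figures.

V = 4Q/(πD²) = 4·0.388/(π·0.530²) = 1.759 m/s
Re = VD/ν = 1.759·0.530/1.53×10^-6 = 6.09×10^5 → turbulent
ε/D = 0.49/530 = 9.25×10^-4
Haaland: f = 0.01976
h_f = f(L/D)V²/(2g) = 0.01976·(1320/0.530)·1.759²/(2·9.81) = 7.759 m
Δp = ρg·h_f = 999.6·9.81·7.759 = 76.08 kPa

Δp ≈ 76.1 kPa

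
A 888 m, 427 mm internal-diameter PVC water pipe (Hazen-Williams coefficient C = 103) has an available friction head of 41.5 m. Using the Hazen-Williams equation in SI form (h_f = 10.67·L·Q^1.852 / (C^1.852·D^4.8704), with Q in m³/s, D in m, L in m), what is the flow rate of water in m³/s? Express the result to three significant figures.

Q ≈ 0.585 m³/s

Rearranging: Q = [h_f·C^1.852·D^4.8704 / (10.67·L)]^(1/1.852)
Q = [41.5·103^1.852·0.427^4.8704 / (10.67·888)]^0.540 = 0.5854 m³/s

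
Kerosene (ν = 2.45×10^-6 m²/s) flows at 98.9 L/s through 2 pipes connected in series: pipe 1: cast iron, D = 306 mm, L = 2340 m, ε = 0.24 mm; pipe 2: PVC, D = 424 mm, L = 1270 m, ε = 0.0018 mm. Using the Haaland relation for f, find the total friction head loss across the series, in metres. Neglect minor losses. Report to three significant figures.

Pipe 1: V = 1.345 m/s, Re = 1.68×10^5, ε/D = 7.84×10^-4, f = 0.02025, h_1 = f(L/D)V²/2g = 14.27 m
Pipe 2: V = 0.7004 m/s, Re = 1.21×10^5, ε/D = 4.25×10^-6, f = 0.01715, h_2 = f(L/D)V²/2g = 1.284 m
Series → Q common, losses add: H = Σh = 15.56 m

H ≈ 15.6 m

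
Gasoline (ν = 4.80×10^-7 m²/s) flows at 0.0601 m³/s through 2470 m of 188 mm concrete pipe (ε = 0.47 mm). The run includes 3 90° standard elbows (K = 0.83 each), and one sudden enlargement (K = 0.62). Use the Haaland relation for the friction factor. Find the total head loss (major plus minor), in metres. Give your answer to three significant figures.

V = 4Q/(πD²) = 2.165 m/s; V²/2g = 0.2389 m
Re = 8.48×10^5, ε/D = 0.00250 → f = 0.02509 (Haaland)
Major: h_f = f(L/D)·V²/2g = 0.02509·13138·0.2389 = 78.75 m
Minor: ΣK = 3.11; h_m = ΣK·V²/2g = 0.7430 m
Total H_L = 78.75 + 0.7430 = 79.49 m

H_L ≈ 79.5 m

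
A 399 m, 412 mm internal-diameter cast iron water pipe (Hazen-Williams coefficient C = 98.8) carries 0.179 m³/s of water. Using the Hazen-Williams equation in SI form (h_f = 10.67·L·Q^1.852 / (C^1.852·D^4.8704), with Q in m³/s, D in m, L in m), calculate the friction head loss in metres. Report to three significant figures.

h_f ≈ 2.67 m

h_f = 10.67·399·0.179^1.852 / (98.8^1.852·0.412^4.8704) = 2.671 m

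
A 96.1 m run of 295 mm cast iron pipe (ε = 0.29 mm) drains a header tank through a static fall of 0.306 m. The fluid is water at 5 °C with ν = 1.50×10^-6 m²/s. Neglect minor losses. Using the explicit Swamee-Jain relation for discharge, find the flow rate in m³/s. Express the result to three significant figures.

Q ≈ 0.0639 m³/s

Swamee-Jain (Type II): Q = -0.965·√(gD⁵h_f/L)·ln[ε/(3.7D) + √(3.17ν²L/(gD³h_f))]
√(gD⁵h_f/L) = √(9.81·0.295⁵·0.306/96.1) = 0.008354
ε/(3.7D) = 2.66×10^-4; √(3.17ν²L/(gD³h_f)) = 9.43×10^-5
Q = -0.965·0.008354·ln(3.600×10^-4) = 0.06392 m³/s
Check: V = 0.935 m/s, Re = 1.84×10^5, f = 0.02124, h_f = 0.308 m ≈ 0.306 m ✓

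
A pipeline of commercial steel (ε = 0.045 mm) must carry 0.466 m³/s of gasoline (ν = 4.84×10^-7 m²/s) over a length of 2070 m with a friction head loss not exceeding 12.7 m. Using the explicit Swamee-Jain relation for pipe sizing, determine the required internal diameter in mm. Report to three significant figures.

D ≈ 519 mm

Swamee-Jain (Type III): D = 0.66·[ε^1.25·(LQ²/(gh_f))^4.75 + ν·Q^9.4·(L/(gh_f))^5.2]^0.04
LQ²/(gh_f) = 3.608; L/(gh_f) = 16.61
Term 1 = ε^1.25·(…)^4.75 = 0.00164; Term 2 = ν·Q^9.4·(…)^5.2 = 8.21×10^-4
D = 0.66·(0.00164 + 8.21×10^-4)^0.04 = 0.5190 m = 519 mm
Check: V = 2.20 m/s, Re = 2.36×10^6, f = 0.01252, h_f = 12.3 m ≈ 12.7 m ✓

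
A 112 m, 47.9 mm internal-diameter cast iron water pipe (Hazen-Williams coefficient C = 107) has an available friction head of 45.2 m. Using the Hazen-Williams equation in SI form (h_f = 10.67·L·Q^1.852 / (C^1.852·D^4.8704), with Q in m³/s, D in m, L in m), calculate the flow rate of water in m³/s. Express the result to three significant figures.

Q ≈ 0.00618 m³/s

Rearranging: Q = [h_f·C^1.852·D^4.8704 / (10.67·L)]^(1/1.852)
Q = [45.2·107^1.852·0.0479^4.8704 / (10.67·112)]^0.540 = 0.006180 m³/s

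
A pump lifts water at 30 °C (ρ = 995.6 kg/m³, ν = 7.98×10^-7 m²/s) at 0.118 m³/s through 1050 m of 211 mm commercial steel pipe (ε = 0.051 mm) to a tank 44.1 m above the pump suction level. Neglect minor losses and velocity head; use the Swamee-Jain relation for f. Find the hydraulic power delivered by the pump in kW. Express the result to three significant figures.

V = 4Q/(πD²) = 3.375 m/s; Re = 8.92×10^5; ε/D = 2.42×10^-4; f = 0.01530
h_f = f(L/D)V²/2g = 44.18 m
Total head H = z + h_f = 44.1 + 44.18 = 88.28 m
P_hyd = ρgQH = 995.6·9.81·0.118·88.28 = 101.7 kW

P_hyd ≈ 102 kW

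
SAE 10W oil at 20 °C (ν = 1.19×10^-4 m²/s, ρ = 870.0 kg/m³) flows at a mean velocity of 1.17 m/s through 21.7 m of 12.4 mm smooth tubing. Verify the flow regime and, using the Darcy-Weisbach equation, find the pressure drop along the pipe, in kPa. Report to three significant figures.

Δp ≈ 547 kPa

Re = VD/ν = 1.17·0.01240/1.19×10^-4 = 122 → laminar (Re < 2300)
f = 64/Re = 0.5250
h_f = f(L/D)V²/(2g) = 0.5250·(21.7/0.01240)·1.17²/(2·9.81) = 64.10 m
Δp = ρg·h_f = 870.0·9.81·64.10 = 547.0 kPa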